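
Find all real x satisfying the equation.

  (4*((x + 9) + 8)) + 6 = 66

Step 1. [(4*((x + 9) + 8)) + 6 = 66] +6 is outermost — subtract 6 both sides. So sub: 4*((x + 9) + 8) = 60.
Step 2. [4*((x + 9) + 8) = 60] divide by the outer 4 ⇒ div: (x + 9) + 8 = 15.
Step 3. [(x + 9) + 8 = 15] subtract 8: x sits inside (… + 8), so sub: x + 9 = 7.
Step 4. [x + 9 = 7] +9 is outermost — subtract 9 both sides, so sub: x = -2.

Answer: x ∈ {-2}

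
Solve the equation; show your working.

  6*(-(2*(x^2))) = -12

Step 1. [6*(-(2*(x^2))) = -12] divide by the outer 6, so div: -(2*(x^2)) = -2.
Step 2. [-(2*(x^2)) = -2] leading − — multiply by −1 ⇒ neg: 2*(x^2) = 2.
Step 3. [2*(x^2) = 2] 2 out front; divide by 2 ⇒ div: x^2 = 1.
Step 4. [x^2 = 1] √ both sides: 1 ≥ 0 gives two branches ⇒ sqrt: x = 1 or -1.

Answer: x ∈ {-1, 1}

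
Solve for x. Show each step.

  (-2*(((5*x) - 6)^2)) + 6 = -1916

Step 1. [(-2*(((5*x) - 6)^2)) + 6 = -1916] +6 is outermost — subtract 6 both sides ⇒ sub: -2*(((5*x) - 6)^2) = -1922.
Step 2. [-2*(((5*x) - 6)^2) = -1922] -2 out front; divide by -2 ⇒ div: ((5*x) - 6)^2 = 961.
Step 3. [((5*x) - 6)^2 = 961] 961 ≥ 0, LHS is (·)² — take ±√, so sqrt: (5*x) - 6 = 31 or -31.
Step 4. [(5*x) - 6 = 31 or -31] the outer -6 inverts by adding 6 ⇒ sub: 5*x = 37 or -25.
Step 5. [5*x = 37 or -25] divide by the outer 5 ⇒ div: x = 37/5 or -5.

Answer: x ∈ {-5, 37/5}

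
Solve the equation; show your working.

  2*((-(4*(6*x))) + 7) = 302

Step 1. [2*((-(4*(6*x))) + 7) = 302] LHS = 2·(…); ÷2 both sides ⇒ div: (-(4*(6*x))) + 7 = 151.
Step 2. [(-(4*(6*x))) + 7 = 151] peel the +7: subtract 7 from each side. So sub: -(4*(6*x)) = 144.
Step 3. [-(4*(6*x)) = 144] flip signs both sides, so neg: 4*(6*x) = -144.
Step 4. [4*(6*x) = -144] 4 out front; divide by 4. So div: 6*x = -36.
Step 5. [6*x = -36] leading coefficient 6: divide by 6 ⇒ div: x = -6.

Answer: x ∈ {-6}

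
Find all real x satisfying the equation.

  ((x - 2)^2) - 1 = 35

Step 1. [((x - 2)^2) - 1 = 35] 1 comes off first (add 1). So sub: (x - 2)^2 = 36.
Step 2. [(x - 2)^2 = 36] LHS squared, RHS 36 ≥ 0: apply √ (±) ⇒ sqrt: x - 2 = 6 or -6.
Step 3. [x - 2 = 6 or -6] -2 is outermost — add 2 both sides, so sub: x = 8 or -4.

Answer: x ∈ {-4, 8}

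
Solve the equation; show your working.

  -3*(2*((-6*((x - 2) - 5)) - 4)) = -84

Step 1. [-3*(2*((-6*((x - 2) - 5)) - 4)) = -84] leading coefficient -3: divide by -3 ⇒ div: 2*((-6*((x - 2) - 5)) - 4) = 28.
Step 2. [2*((-6*((x - 2) - 5)) - 4) = 28] leading coefficient 2: divide by 2, so div: (-6*((x - 2) - 5)) - 4 = 14.
Step 3. [(-6*((x - 2) - 5)) - 4 = 14] 4 comes off first (add 4) ⇒ sub: -6*((x - 2) - 5) = 18.
Step 4. [-6*((x - 2) - 5) = 18] LHS = -6·(…); ÷-6 both sides. So div: (x - 2) - 5 = -3.
Step 5. [(x - 2) - 5 = -3] the outer -5 inverts by adding 5. So sub: x - 2 = 2.
Step 6. [x - 2 = 2] -2 is outermost — add 2 both sides ⇒ sub: x = 4.

Answer: x ∈ {4}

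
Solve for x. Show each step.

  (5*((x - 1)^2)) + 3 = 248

Step 1. [(5*((x - 1)^2)) + 3 = 248] the outer +3 inverts by subtracting 3, so sub: 5*((x - 1)^2) = 245.
Step 2. [5*((x - 1)^2) = 245] divide by the outer 5 ⇒ div: (x - 1)^2 = 49.
Step 3. [(x - 1)^2 = 49] √ both sides: 49 ≥ 0 gives two branches ⇒ sqrt: x - 1 = 7 or -7.
Step 4. [x - 1 = 7 or -7] the outer -1 inverts by adding 1. So sub: x = 8 or -6.

Answer: x ∈ {-6, 8}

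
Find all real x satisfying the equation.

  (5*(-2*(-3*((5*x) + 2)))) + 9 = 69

Step 1. [(5*(-2*(-3*((5*x) + 2)))) + 9 = 69] peel the +9: subtract 9 from each side, so sub: 5*(-2*(-3*((5*x) + 2))) = 60.
Step 2. [5*(-2*(-3*((5*x) + 2))) = 60] LHS = 5·(…); ÷5 both sides. So div: -2*(-3*((5*x) + 2)) = 12.
Step 3. [-2*(-3*((5*x) + 2)) = 12] LHS = -2·(…); ÷-2 both sides, so div: -3*((5*x) + 2) = -6.
Step 4. [-3*((5*x) + 2) = -6] LHS = -3·(…); ÷-3 both sides, so div: (5*x) + 2 = 2.
Step 5. [(5*x) + 2 = 2] peel the +2: subtract 2 from each side ⇒ sub: 5*x = 0.
Step 6. [5*x = 0] 5·(inner) — divide through by 5. So div: x = 0.

Answer: x ∈ {0}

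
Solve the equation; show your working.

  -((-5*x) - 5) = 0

Step 1. [-((-5*x) - 5) = 0] leading − — multiply by −1, so neg: (-5*x) - 5 = 0.
Step 2. [(-5*x) - 5 = 0] -5 is outermost — add 5 both sides. So sub: -5*x = 5.
Step 3. [-5*x = 5] -5·(inner) — divide through by -5. So div: x = -1.

Answer: x ∈ {-1}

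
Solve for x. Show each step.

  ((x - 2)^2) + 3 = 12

Step 1. [((x - 2)^2) + 3 = 12] peel the +3: subtract 3 from each side ⇒ sub: (x - 2)^2 = 9.
Step 2. [(x - 2)^2 = 9] 9 ≥ 0, LHS is (·)² — take ±√, so sqrt: x - 2 = 3 or -3.
Step 3. [x - 2 = 3 or -3] 2 comes off first (add 2) ⇒ sub: x = 5 or -1.

Answer: x ∈ {-1, 5}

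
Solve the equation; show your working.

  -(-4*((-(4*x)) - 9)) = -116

Step 1. [-(-4*((-(4*x)) - 9)) = -116] leading − — multiply by −1 ⇒ neg: -4*((-(4*x)) - 9) = 116.
Step 2. [-4*((-(4*x)) - 9) = 116] -4·(inner) — divide through by -4. So div: (-(4*x)) - 9 = -29.
Step 3. [(-(4*x)) - 9 = -29] the outer -9 inverts by adding 9, so sub: -(4*x) = -20.
Step 4. [-(4*x) = -20] flip signs both sides, so neg: 4*x = 20.
Step 5. [4*x = 20] 4 out front; divide by 4 ⇒ div: x = 5.

Answer: x ∈ {5}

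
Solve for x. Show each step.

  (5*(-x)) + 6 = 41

Step 1. [(5*(-x)) + 6 = 41] +6 is outermost — subtract 6 both sides, so sub: 5*(-x) = 35.
Step 2. [5*(-x) = 35] leading coefficient 5: divide by 5, so div: -x = 7.
Step 3. [-x = 7] leading − — multiply by −1. So neg: x = -7.

Answer: x ∈ {-7}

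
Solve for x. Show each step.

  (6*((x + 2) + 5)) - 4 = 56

Step 1. [(6*((x + 2) + 5)) - 4 = 56] add 4: x sits inside (… - 4). So sub: 6*((x + 2) + 5) = 60.
Step 2. [6*((x + 2) + 5) = 60] LHS = 6·(…); ÷6 both sides. So div: (x + 2) + 5 = 10.
Step 3. [(x + 2) + 5 = 10] 5 comes off first (subtract 5) ⇒ sub: x + 2 = 5.
Step 4. [x + 2 = 5] the outer +2 inverts by subtracting 2, so sub: x = 3.

Answer: x ∈ {3}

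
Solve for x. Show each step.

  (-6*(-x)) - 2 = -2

Step 1. [(-6*(-x)) - 2 = -2] -2 is outermost — add 2 both sides ⇒ sub: -6*(-x) = 0.
Step 2. [-6*(-x) = 0] LHS = -6·(…); ÷-6 both sides, so div: -x = 0.
Step 3. [-x = 0] leading − — multiply by −1, so neg: x = 0.

Answer: x ∈ {0}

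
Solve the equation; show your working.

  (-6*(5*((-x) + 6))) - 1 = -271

Step 1. [(-6*(5*((-x) + 6))) - 1 = -271] the outer -1 inverts by adding 1. So sub: -6*(5*((-x) + 6)) = -270.
Step 2. [-6*(5*((-x) + 6)) = -270] divide by the outer -6 ⇒ div: 5*((-x) + 6) = 45.
Step 3. [5*((-x) + 6) = 45] leading coefficient 5: divide by 5, so div: (-x) + 6 = 9.
Step 4. [(-x) + 6 = 9] +6 is outermost — subtract 6 both sides. So sub: -x = 3.
Step 5. [-x = 3] flip signs both sides. So neg: x = -3.

Answer: x ∈ {-3}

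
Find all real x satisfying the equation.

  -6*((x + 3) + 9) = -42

Step 1. [-6*((x + 3) + 9) = -42] leading coefficient -6: divide by -6, so div: (x + 3) + 9 = 7.
Step 2. [(x + 3) + 9 = 7] peel the +9: subtract 9 from each side. So sub: x + 3 = -2.
Step 3. [x + 3 = -2] peel the +3: subtract 3 from each side ⇒ sub: x = -5.

Answer: x ∈ {-5}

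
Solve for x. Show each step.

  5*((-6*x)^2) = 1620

Step 1. [5*((-6*x)^2) = 1620] LHS = 5·(…); ÷5 both sides, so div: (-6*x)^2 = 324.
Step 2. [(-6*x)^2 = 324] √ both sides: 324 ≥ 0 gives two branches, so sqrt: -6*x = 18 or -18.
Step 3. [-6*x = 18 or -18] leading coefficient -6: divide by -6. So div: x = -3 or 3.

Answer: x ∈ {-3, 3}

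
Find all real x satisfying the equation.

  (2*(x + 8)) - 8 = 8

Step 1. [(2*(x + 8)) - 8 = 8] 8 comes off first (add 8). So sub: 2*(x + 8) = 16.
Step 2. [2*(x + 8) = 16] divide by the outer 2. So div: x + 8 = 8.
Step 3. [x + 8 = 8] the outer +8 inverts by subtracting 8, so sub: x = 0.

Answer: x ∈ {0}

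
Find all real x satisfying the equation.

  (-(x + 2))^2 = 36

Step 1. [(-(x + 2))^2 = 36] √ both sides: 36 ≥ 0 gives two branches ⇒ sqrt: -(x + 2) = 6 or -6.
Step 2. [-(x + 2) = 6 or -6] leading − — multiply by −1, so neg: x + 2 = -6 or 6.
Step 3. [x + 2 = -6 or 6] +2 is outermost — subtract 2 both sides. So sub: x = -8 or 4.

Answer: x ∈ {-8, 4}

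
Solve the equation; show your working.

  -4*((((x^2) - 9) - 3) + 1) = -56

Step 1. [-4*((((x^2) - 9) - 3) + 1) = -56] -4 out front; divide by -4. So div: (((x^2) - 9) - 3) + 1 = 14.
Step 2. [(((x^2) - 9) - 3) + 1 = 14] subtract 1: x sits inside (… + 1), so sub: ((x^2) - 9) - 3 = 13.
Step 3. [((x^2) - 9) - 3 = 13] -3 is outermost — add 3 both sides. So sub: (x^2) - 9 = 16.
Step 4. [(x^2) - 9 = 16] -9 is outermost — add 9 both sides ⇒ sub: x^2 = 25.
Step 5. [x^2 = 25] √ both sides: 25 ≥ 0 gives two branches, so sqrt: x = 5 or -5.

Answer: x ∈ {-5, 5}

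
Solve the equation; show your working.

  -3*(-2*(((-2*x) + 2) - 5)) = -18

Step 1. [-3*(-2*(((-2*x) + 2) - 5)) = -18] leading coefficient -3: divide by -3. So div: -2*(((-2*x) + 2) - 5) = 6.
Step 2. [-2*(((-2*x) + 2) - 5) = 6] leading coefficient -2: divide by -2. So div: ((-2*x) + 2) - 5 = -3.
Step 3. [((-2*x) + 2) - 5 = -3] the outer -5 inverts by adding 5, so sub: (-2*x) + 2 = 2.
Step 4. [(-2*x) + 2 = 2] -2 divides every term; factor it out, so factor: x - 1 = -1.
Step 5. [x - 1 = -1] the outer -1 inverts by adding 1 ⇒ sub: x = 0.

Answer: x ∈ {0}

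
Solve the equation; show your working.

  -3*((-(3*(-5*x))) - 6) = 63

Step 1. [-3*((-(3*(-5*x))) - 6) = 63] LHS = -3·(…); ÷-3 both sides, so div: (-(3*(-5*x))) - 6 = -21.
Step 2. [(-(3*(-5*x))) - 6 = -21] add 6: x sits inside (… - 6) ⇒ sub: -(3*(-5*x)) = -15.
Step 3. [-(3*(-5*x)) = -15] flip signs both sides. So neg: 3*(-5*x) = 15.
Step 4. [3*(-5*x) = 15] LHS = 3·(…); ÷3 both sides ⇒ div: -5*x = 5.
Step 5. [-5*x = 5] -5·(inner) — divide through by -5, so div: x = -1.

Answer: x ∈ {-1}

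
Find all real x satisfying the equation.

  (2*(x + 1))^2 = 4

Step 1. [(2*(x + 1))^2 = 4] 4 ≥ 0, LHS is (·)² — take ±√, so sqrt: 2*(x + 1) = 2 or -2.
Step 2. [2*(x + 1) = 2 or -2] 2·(inner) — divide through by 2, so div: x + 1 = 1 or -1.
Step 3. [x + 1 = 1 or -1] subtract 1: x sits inside (… + 1) ⇒ sub: x = 0 or -2.

Answer: x ∈ {-2, 0}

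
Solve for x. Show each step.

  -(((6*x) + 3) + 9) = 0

Step 1. [-(((6*x) + 3) + 9) = 0] flip signs both sides, so neg: ((6*x) + 3) + 9 = 0.
Step 2. [((6*x) + 3) + 9 = 0] subtract 9: x sits inside (… + 9). So sub: (6*x) + 3 = -9.
Step 3. [(6*x) + 3 = -9] peel the +3: subtract 3 from each side. So sub: 6*x = -12.
Step 4. [6*x = -12] 6·(inner) — divide through by 6. So div: x = -2.

Answer: x ∈ {-2}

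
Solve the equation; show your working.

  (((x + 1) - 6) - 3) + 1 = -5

Step 1. [(((x + 1) - 6) - 3) + 1 = -5] subtract 1: x sits inside (… + 1) ⇒ sub: ((x + 1) - 6) - 3 = -6.
Step 2. [((x + 1) - 6) - 3 = -6] the outer -3 inverts by adding 3. So sub: (x + 1) - 6 = -3.
Step 3. [(x + 1) - 6 = -3] 6 comes off first (add 6) ⇒ sub: x + 1 = 3.
Step 4. [x + 1 = 3] peel the +1: subtract 1 from each side. So sub: x = 2.

Answer: x ∈ {2}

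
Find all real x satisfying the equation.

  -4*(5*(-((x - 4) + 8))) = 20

Step 1. [-4*(5*(-((x - 4) + 8))) = 20] divide by the outer -4 ⇒ div: 5*(-((x - 4) + 8)) = -5.
Step 2. [5*(-((x - 4) + 8)) = -5] 5·(inner) — divide through by 5 ⇒ div: -((x - 4) + 8) = -1.
Step 3. [-((x - 4) + 8) = -1] LHS negated; negate both sides, so neg: (x - 4) + 8 = 1.
Step 4. [(x - 4) + 8 = 1] the outer +8 inverts by subtracting 8 ⇒ sub: x - 4 = -7.
Step 5. [x - 4 = -7] add 4: x sits inside (… - 4). So sub: x = -3.

Answer: x ∈ {-3}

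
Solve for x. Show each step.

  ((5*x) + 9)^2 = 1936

Step 1. [((5*x) + 9)^2 = 1936] 1936 ≥ 0, LHS is (·)² — take ±√, so sqrt: (5*x) + 9 = 44 or -44.
Step 2. [(5*x) + 9 = 44 or -44] the outer +9 inverts by subtracting 9. So sub: 5*x = 35 or -53.
Step 3. [5*x = 35 or -53] LHS = 5·(…); ÷5 both sides, so div: x = 7 or -53/5.

Answer: x ∈ {-53/5, 7}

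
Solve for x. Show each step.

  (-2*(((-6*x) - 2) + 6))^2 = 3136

Step 1. [(-2*(((-6*x) - 2) + 6))^2 = 3136] 3136 ≥ 0, LHS is (·)² — take ±√. So sqrt: -2*(((-6*x) - 2) + 6) = 56 or -56.
Step 2. [-2*(((-6*x) - 2) + 6) = 56 or -56] -2 out front; divide by -2 ⇒ div: ((-6*x) - 2) + 6 = -28 or 28.
Step 3. [((-6*x) - 2) + 6 = -28 or 28] +6 is outermost — subtract 6 both sides ⇒ sub: (-6*x) - 2 = -34 or 22.
Step 4. [(-6*x) - 2 = -34 or 22] add 2: x sits inside (… - 2) ⇒ sub: -6*x = -32 or 24.
Step 5. [-6*x = -32 or 24] leading coefficient -6: divide by -6. So div: x = 16/3 or -4.

Answer: x ∈ {-4, 16/3}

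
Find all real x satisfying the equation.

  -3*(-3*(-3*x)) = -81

Step 1. [-3*(-3*(-3*x)) = -81] LHS = -3·(…); ÷-3 both sides. So div: -3*(-3*x) = 27.
Step 2. [-3*(-3*x) = 27] leading coefficient -3: divide by -3. So div: -3*x = -9.
Step 3. [-3*x = -9] divide by the outer -3, so div: x = 3.

Answer: x ∈ {3}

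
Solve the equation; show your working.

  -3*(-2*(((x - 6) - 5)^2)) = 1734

Step 1. [-3*(-2*(((x - 6) - 5)^2)) = 1734] divide by the outer -3 ⇒ div: -2*(((x - 6) - 5)^2) = -578.
Step 2. [-2*(((x - 6) - 5)^2) = -578] -2·(inner) — divide through by -2, so div: ((x - 6) - 5)^2 = 289.
Step 3. [((x - 6) - 5)^2 = 289] 289 ≥ 0, LHS is (·)² — take ±√ ⇒ sqrt: (x - 6) - 5 = 17 or -17.
Step 4. [(x - 6) - 5 = 17 or -17] 5 comes off first (add 5), so sub: x - 6 = 22 or -12.
Step 5. [x - 6 = 22 or -12] 6 comes off first (add 6) ⇒ sub: x = 28 or -6.

Answer: x ∈ {-6, 28}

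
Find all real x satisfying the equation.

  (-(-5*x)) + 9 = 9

Step 1. [(-(-5*x)) + 9 = 9] the outer +9 inverts by subtracting 9. So sub: -(-5*x) = 0.
Step 2. [-(-5*x) = 0] LHS negated; negate both sides, so neg: -5*x = 0.
Step 3. [-5*x = 0] leading coefficient -5: divide by -5 ⇒ div: x = 0.

Answer: x ∈ {0}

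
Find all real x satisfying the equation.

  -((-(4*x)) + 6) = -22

Step 1. [-((-(4*x)) + 6) = -22] flip signs both sides. So neg: (-(4*x)) + 6 = 22.
Step 2. [(-(4*x)) + 6 = 22] subtract 6: x sits inside (… + 6). So sub: -(4*x) = 16.
Step 3. [-(4*x) = 16] leading − — multiply by −1, so neg: 4*x = -16.
Step 4. [4*x = -16] divide by the outer 4, so div: x = -4.

Answer: x ∈ {-4}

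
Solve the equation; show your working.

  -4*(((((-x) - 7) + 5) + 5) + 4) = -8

Step 1. [-4*(((((-x) - 7) + 5) + 5) + 4) = -8] divide by the outer -4 ⇒ div: ((((-x) - 7) + 5) + 5) + 4 = 2.
Step 2. [((((-x) - 7) + 5) + 5) + 4 = 2] 4 comes off first (subtract 4) ⇒ sub: (((-x) - 7) + 5) + 5 = -2.
Step 3. [(((-x) - 7) + 5) + 5 = -2] +5 is outermost — subtract 5 both sides ⇒ sub: ((-x) - 7) + 5 = -7.
Step 4. [((-x) - 7) + 5 = -7] +5 is outermost — subtract 5 both sides, so sub: (-x) - 7 = -12.
Step 5. [(-x) - 7 = -12] add 7: x sits inside (… - 7), so sub: -x = -5.
Step 6. [-x = -5] LHS negated; negate both sides ⇒ neg: x = 5.

Answer: x ∈ {5}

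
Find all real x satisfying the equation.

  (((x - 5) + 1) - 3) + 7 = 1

Step 1. [(((x - 5) + 1) - 3) + 7 = 1] subtract 7: x sits inside (… + 7). So sub: ((x - 5) + 1) - 3 = -6.
Step 2. [((x - 5) + 1) - 3 = -6] 3 comes off first (add 3) ⇒ sub: (x - 5) + 1 = -3.
Step 3. [(x - 5) + 1 = -3] +1 is outermost — subtract 1 both sides. So sub: x - 5 = -4.
Step 4. [x - 5 = -4] peel the -5: add 5 from each side. So sub: x = 1.

Answer: x ∈ {1}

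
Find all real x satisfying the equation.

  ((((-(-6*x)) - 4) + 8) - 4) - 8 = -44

Step 1. [((((-(-6*x)) - 4) + 8) - 4) - 8 = -44] peel the -8: add 8 from each side. So sub: (((-(-6*x)) - 4) + 8) - 4 = -36.
Step 2. [(((-(-6*x)) - 4) + 8) - 4 = -36] the outer -4 inverts by adding 4. So sub: ((-(-6*x)) - 4) + 8 = -32.
Step 3. [((-(-6*x)) - 4) + 8 = -32] subtract 8: x sits inside (… + 8) ⇒ sub: (-(-6*x)) - 4 = -40.
Step 4. [(-(-6*x)) - 4 = -40] the outer -4 inverts by adding 4 ⇒ sub: -(-6*x) = -36.
Step 5. [-(-6*x) = -36] LHS negated; negate both sides, so neg: -6*x = 36.
Step 6. [-6*x = 36] -6·(inner) — divide through by -6. So div: x = -6.

Answer: x ∈ {-6}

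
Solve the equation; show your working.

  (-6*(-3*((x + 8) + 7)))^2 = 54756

Step 1. [(-6*(-3*((x + 8) + 7)))^2 = 54756] 54756 ≥ 0, LHS is (·)² — take ±√. So sqrt: -6*(-3*((x + 8) + 7)) = 234 or -234.
Step 2. [-6*(-3*((x + 8) + 7)) = 234 or -234] divide by the outer -6, so div: -3*((x + 8) + 7) = -39 or 39.
Step 3. [-3*((x + 8) + 7) = -39 or 39] LHS = -3·(…); ÷-3 both sides, so div: (x + 8) + 7 = 13 or -13.
Step 4. [(x + 8) + 7 = 13 or -13] subtract 7: x sits inside (… + 7). So sub: x + 8 = 6 or -20.
Step 5. [x + 8 = 6 or -20] subtract 8: x sits inside (… + 8), so sub: x = -2 or -28.

Answer: x ∈ {-28, -2}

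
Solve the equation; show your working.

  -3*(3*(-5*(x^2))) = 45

Step 1. [-3*(3*(-5*(x^2))) = 45] leading coefficient -3: divide by -3, so div: 3*(-5*(x^2)) = -15.
Step 2. [3*(-5*(x^2)) = -15] LHS = 3·(…); ÷3 both sides, so div: -5*(x^2) = -5.
Step 3. [-5*(x^2) = -5] divide by the outer -5 ⇒ div: x^2 = 1.
Step 4. [x^2 = 1] √ both sides: 1 ≥ 0 gives two branches ⇒ sqrt: x = 1 or -1.

Answer: x ∈ {-1, 1}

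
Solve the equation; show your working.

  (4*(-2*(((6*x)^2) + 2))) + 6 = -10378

Step 1. [(4*(-2*(((6*x)^2) + 2))) + 6 = -10378] subtract 6: x sits inside (… + 6), so sub: 4*(-2*(((6*x)^2) + 2)) = -10384.
Step 2. [4*(-2*(((6*x)^2) + 2)) = -10384] divide by the outer 4. So div: -2*(((6*x)^2) + 2) = -2596.
Step 3. [-2*(((6*x)^2) + 2) = -2596] divide by the outer -2 ⇒ div: ((6*x)^2) + 2 = 1298.
Step 4. [((6*x)^2) + 2 = 1298] +2 is outermost — subtract 2 both sides, so sub: (6*x)^2 = 1296.
Step 5. [(6*x)^2 = 1296] LHS squared, RHS 1296 ≥ 0: apply √ (±), so sqrt: 6*x = 36 or -36.
Step 6. [6*x = 36 or -36] leading coefficient 6: divide by 6. So div: x = 6 or -6.

Answer: x ∈ {-6, 6}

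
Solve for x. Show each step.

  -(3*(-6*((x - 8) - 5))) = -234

Step 1. [-(3*(-6*((x - 8) - 5))) = -234] leading − — multiply by −1 ⇒ neg: 3*(-6*((x - 8) - 5)) = 234.
Step 2. [3*(-6*((x - 8) - 5)) = 234] leading coefficient 3: divide by 3. So div: -6*((x - 8) - 5) = 78.
Step 3. [-6*((x - 8) - 5) = 78] divide by the outer -6 ⇒ div: (x - 8) - 5 = -13.
Step 4. [(x - 8) - 5 = -13] 5 comes off first (add 5) ⇒ sub: x - 8 = -8.
Step 5. [x - 8 = -8] peel the -8: add 8 from each side. So sub: x = 0.

Answer: x ∈ {0}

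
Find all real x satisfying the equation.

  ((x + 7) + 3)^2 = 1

Step 1. [((x + 7) + 3)^2 = 1] √ both sides: 1 ≥ 0 gives two branches, so sqrt: (x + 7) + 3 = 1 or -1.
Step 2. [(x + 7) + 3 = 1 or -1] peel the +3: subtract 3 from each side ⇒ sub: x + 7 = -2 or -4.
Step 3. [x + 7 = -2 or -4] subtract 7: x sits inside (… + 7) ⇒ sub: x = -9 or -11.

Answer: x ∈ {-11, -9}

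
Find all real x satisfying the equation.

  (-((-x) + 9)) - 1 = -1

Step 1. [(-((-x) + 9)) - 1 = -1] add 1: x sits inside (… - 1) ⇒ sub: -((-x) + 9) = 0.
Step 2. [-((-x) + 9) = 0] leading − — multiply by −1 ⇒ neg: (-x) + 9 = 0.
Step 3. [(-x) + 9 = 0] subtract 9: x sits inside (… + 9), so sub: -x = -9.
Step 4. [-x = -9] leading − — multiply by −1, so neg: x = 9.

Answer: x ∈ {9}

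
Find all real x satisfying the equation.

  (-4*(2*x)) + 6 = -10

Step 1. [(-4*(2*x)) + 6 = -10] +6 is outermost — subtract 6 both sides. So sub: -4*(2*x) = -16.
Step 2. [-4*(2*x) = -16] -4·(inner) — divide through by -4, so div: 2*x = 4.
Step 3. [2*x = 4] 2·(inner) — divide through by 2, so div: x = 2.

Answer: x ∈ {2}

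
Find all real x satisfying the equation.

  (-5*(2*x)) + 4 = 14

Step 1. [(-5*(2*x)) + 4 = 14] peel the +4: subtract 4 from each side. So sub: -5*(2*x) = 10.
Step 2. [-5*(2*x) = 10] -5 out front; divide by -5. So div: 2*x = -2.
Step 3. [2*x = -2] LHS = 2·(…); ÷2 both sides, so div: x = -1.

Answer: x ∈ {-1}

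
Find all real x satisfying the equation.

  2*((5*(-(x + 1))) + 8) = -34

Step 1. [2*((5*(-(x + 1))) + 8) = -34] LHS = 2·(…); ÷2 both sides, so div: (5*(-(x + 1))) + 8 = -17.
Step 2. [(5*(-(x + 1))) + 8 = -17] subtract 8: x sits inside (… + 8), so sub: 5*(-(x + 1)) = -25.
Step 3. [5*(-(x + 1)) = -25] leading coefficient 5: divide by 5, so div: -(x + 1) = -5.
Step 4. [-(x + 1) = -5] LHS negated; negate both sides ⇒ neg: x + 1 = 5.
Step 5. [x + 1 = 5] +1 is outermost — subtract 1 both sides ⇒ sub: x = 4.

Answer: x ∈ {4}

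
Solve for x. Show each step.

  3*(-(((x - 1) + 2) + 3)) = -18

Step 1. [3*(-(((x - 1) + 2) + 3)) = -18] LHS = 3·(…); ÷3 both sides ⇒ div: -(((x - 1) + 2) + 3) = -6.
Step 2. [-(((x - 1) + 2) + 3) = -6] LHS negated; negate both sides. So neg: ((x - 1) + 2) + 3 = 6.
Step 3. [((x - 1) + 2) + 3 = 6] subtract 3: x sits inside (… + 3). So sub: (x - 1) + 2 = 3.
Step 4. [(x - 1) + 2 = 3] 2 comes off first (subtract 2) ⇒ sub: x - 1 = 1.
Step 5. [x - 1 = 1] 1 comes off first (add 1). So sub: x = 2.

Answer: x ∈ {2}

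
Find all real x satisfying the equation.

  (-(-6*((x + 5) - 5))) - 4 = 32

Step 1. [(-(-6*((x + 5) - 5))) - 4 = 32] add 4: x sits inside (… - 4). So sub: -(-6*((x + 5) - 5)) = 36.
Step 2. [-(-6*((x + 5) - 5)) = 36] leading − — multiply by −1 ⇒ neg: -6*((x + 5) - 5) = -36.
Step 3. [-6*((x + 5) - 5) = -36] divide by the outer -6. So div: (x + 5) - 5 = 6.
Step 4. [(x + 5) - 5 = 6] -5 is outermost — add 5 both sides. So sub: x + 5 = 11.
Step 5. [x + 5 = 11] subtract 5: x sits inside (… + 5) ⇒ sub: x = 6.

Answer: x ∈ {6}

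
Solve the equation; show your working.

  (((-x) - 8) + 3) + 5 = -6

Step 1. [(((-x) - 8) + 3) + 5 = -6] peel the +5: subtract 5 from each side ⇒ sub: ((-x) - 8) + 3 = -11.
Step 2. [((-x) - 8) + 3 = -11] peel the +3: subtract 3 from each side, so sub: (-x) - 8 = -14.
Step 3. [(-x) - 8 = -14] peel the -8: add 8 from each side, so sub: -x = -6.
Step 4. [-x = -6] LHS negated; negate both sides. So neg: x = 6.

Answer: x ∈ {6}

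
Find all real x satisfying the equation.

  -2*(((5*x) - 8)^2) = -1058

Step 1. [-2*(((5*x) - 8)^2) = -1058] divide by the outer -2 ⇒ div: ((5*x) - 8)^2 = 529.
Step 2. [((5*x) - 8)^2 = 529] √ both sides: 529 ≥ 0 gives two branches, so sqrt: (5*x) - 8 = 23 or -23.
Step 3. [(5*x) - 8 = 23 or -23] add 8: x sits inside (… - 8) ⇒ sub: 5*x = 31 or -15.
Step 4. [5*x = 31 or -15] leading coefficient 5: divide by 5 ⇒ div: x = 31/5 or -3.

Answer: x ∈ {-3, 31/5}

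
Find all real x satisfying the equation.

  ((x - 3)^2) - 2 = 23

Step 1. [((x - 3)^2) - 2 = 23] peel the -2: add 2 from each side, so sub: (x - 3)^2 = 25.
Step 2. [(x - 3)^2 = 25] √ both sides: 25 ≥ 0 gives two branches ⇒ sqrt: x - 3 = 5 or -5.
Step 3. [x - 3 = 5 or -5] the outer -3 inverts by adding 3. So sub: x = 8 or -2.

Answer: x ∈ {-2, 8}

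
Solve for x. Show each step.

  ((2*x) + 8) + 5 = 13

Step 1. [((2*x) + 8) + 5 = 13] peel the +5: subtract 5 from each side ⇒ sub: (2*x) + 8 = 8.
Step 2. [(2*x) + 8 = 8] common factor 2 (LHS and 8) — divide through, so factor: x + 4 = 4.
Step 3. [x + 4 = 4] 4 comes off first (subtract 4), so sub: x = 0.

Answer: x ∈ {0}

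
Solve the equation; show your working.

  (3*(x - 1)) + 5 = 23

Step 1. [(3*(x - 1)) + 5 = 23] the outer +5 inverts by subtracting 5 ⇒ sub: 3*(x - 1) = 18.
Step 2. [3*(x - 1) = 18] 3 out front; divide by 3 ⇒ div: x - 1 = 6.
Step 3. [x - 1 = 6] add 1: x sits inside (… - 1), so sub: x = 7.

Answer: x ∈ {7}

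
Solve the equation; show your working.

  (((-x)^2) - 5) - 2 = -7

Step 1. [(((-x)^2) - 5) - 2 = -7] add 2: x sits inside (… - 2). So sub: ((-x)^2) - 5 = -5.
Step 2. [((-x)^2) - 5 = -5] -5 is outermost — add 5 both sides, so sub: (-x)^2 = 0.
Step 3. [(-x)^2 = 0] LHS squared, RHS 0 ≥ 0: apply √ (±). So sqrt: -x = 0.
Step 4. [-x = 0] leading − — multiply by −1 ⇒ neg: x = 0.

Answer: x ∈ {0}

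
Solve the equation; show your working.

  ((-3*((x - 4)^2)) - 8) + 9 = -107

Step 1. [((-3*((x - 4)^2)) - 8) + 9 = -107] subtract 9: x sits inside (… + 9) ⇒ sub: (-3*((x - 4)^2)) - 8 = -116.
Step 2. [(-3*((x - 4)^2)) - 8 = -116] 8 comes off first (add 8) ⇒ sub: -3*((x - 4)^2) = -108.
Step 3. [-3*((x - 4)^2) = -108] LHS = -3·(…); ÷-3 both sides. So div: (x - 4)^2 = 36.
Step 4. [(x - 4)^2 = 36] LHS squared, RHS 36 ≥ 0: apply √ (±) ⇒ sqrt: x - 4 = 6 or -6.
Step 5. [x - 4 = 6 or -6] the outer -4 inverts by adding 4, so sub: x = 10 or -2.

Answer: x ∈ {-2, 10}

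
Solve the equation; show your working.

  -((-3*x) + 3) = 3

Step 1. [-((-3*x) + 3) = 3] leading − — multiply by −1. So neg: (-3*x) + 3 = -3.
Step 2. [(-3*x) + 3 = -3] -3 | LHS and -3 | -3: pull -3 out ⇒ factor: x - 1 = 1.
Step 3. [x - 1 = 1] 1 comes off first (add 1) ⇒ sub: x = 2.

Answer: x ∈ {2}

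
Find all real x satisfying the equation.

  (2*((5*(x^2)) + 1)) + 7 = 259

Step 1. [(2*((5*(x^2)) + 1)) + 7 = 259] the outer +7 inverts by subtracting 7 ⇒ sub: 2*((5*(x^2)) + 1) = 252.
Step 2. [2*((5*(x^2)) + 1) = 252] 2 out front; divide by 2 ⇒ div: (5*(x^2)) + 1 = 126.
Step 3. [(5*(x^2)) + 1 = 126] 1 comes off first (subtract 1). So sub: 5*(x^2) = 125.
Step 4. [5*(x^2) = 125] 5·(inner) — divide through by 5 ⇒ div: x^2 = 25.
Step 5. [x^2 = 25] √ both sides: 25 ≥ 0 gives two branches. So sqrt: x = 5 or -5.

Answer: x ∈ {-5, 5}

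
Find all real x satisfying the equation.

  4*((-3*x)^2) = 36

Step 1. [4*((-3*x)^2) = 36] divide by the outer 4. So div: (-3*x)^2 = 9.
Step 2. [(-3*x)^2 = 9] 9 ≥ 0, LHS is (·)² — take ±√ ⇒ sqrt: -3*x = 3 or -3.
Step 3. [-3*x = 3 or -3] -3·(inner) — divide through by -3 ⇒ div: x = -1 or 1.

Answer: x ∈ {-1, 1}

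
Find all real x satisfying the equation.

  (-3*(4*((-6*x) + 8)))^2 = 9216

Step 1. [(-3*(4*((-6*x) + 8)))^2 = 9216] 9216 ≥ 0, LHS is (·)² — take ±√ ⇒ sqrt: -3*(4*((-6*x) + 8)) = 96 or -96.
Step 2. [-3*(4*((-6*x) + 8)) = 96 or -96] divide by the outer -3, so div: 4*((-6*x) + 8) = -32 or 32.
Step 3. [4*((-6*x) + 8) = -32 or 32] 4·(inner) — divide through by 4 ⇒ div: (-6*x) + 8 = -8 or 8.
Step 4. [(-6*x) + 8 = -8 or 8] the outer +8 inverts by subtracting 8, so sub: -6*x = -16 or 0.
Step 5. [-6*x = -16 or 0] -6 out front; divide by -6. So div: x = 8/3 or 0.

Answer: x ∈ {0, 8/3}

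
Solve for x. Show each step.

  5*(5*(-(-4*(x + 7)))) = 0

Step 1. [5*(5*(-(-4*(x + 7)))) = 0] leading coefficient 5: divide by 5. So div: 5*(-(-4*(x + 7))) = 0.
Step 2. [5*(-(-4*(x + 7))) = 0] 5 out front; divide by 5. So div: -(-4*(x + 7)) = 0.
Step 3. [-(-4*(x + 7)) = 0] LHS negated; negate both sides, so neg: -4*(x + 7) = 0.
Step 4. [-4*(x + 7) = 0] -4·(inner) — divide through by -4, so div: x + 7 = 0.
Step 5. [x + 7 = 0] 7 comes off first (subtract 7), so sub: x = -7.

Answer: x ∈ {-7}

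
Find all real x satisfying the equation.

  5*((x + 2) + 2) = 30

Step 1. [5*((x + 2) + 2) = 30] 5 out front; divide by 5 ⇒ div: (x + 2) + 2 = 6.
Step 2. [(x + 2) + 2 = 6] subtract 2: x sits inside (… + 2), so sub: x + 2 = 4.
Step 3. [x + 2 = 4] +2 is outermost — subtract 2 both sides ⇒ sub: x = 2.

Answer: x ∈ {2}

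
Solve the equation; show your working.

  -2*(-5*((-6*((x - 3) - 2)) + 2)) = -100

Step 1. [-2*(-5*((-6*((x - 3) - 2)) + 2)) = -100] divide by the outer -2 ⇒ div: -5*((-6*((x - 3) - 2)) + 2) = 50.
Step 2. [-5*((-6*((x - 3) - 2)) + 2) = 50] divide by the outer -5. So div: (-6*((x - 3) - 2)) + 2 = -10.
Step 3. [(-6*((x - 3) - 2)) + 2 = -10] +2 is outermost — subtract 2 both sides. So sub: -6*((x - 3) - 2) = -12.
Step 4. [-6*((x - 3) - 2) = -12] -6 out front; divide by -6. So div: (x - 3) - 2 = 2.
Step 5. [(x - 3) - 2 = 2] the outer -2 inverts by adding 2. So sub: x - 3 = 4.
Step 6. [x - 3 = 4] peel the -3: add 3 from each side ⇒ sub: x = 7.

Answer: x ∈ {7}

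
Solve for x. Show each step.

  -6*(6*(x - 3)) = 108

Step 1. [-6*(6*(x - 3)) = 108] divide by the outer -6 ⇒ div: 6*(x - 3) = -18.
Step 2. [6*(x - 3) = -18] LHS = 6·(…); ÷6 both sides, so div: x - 3 = -3.
Step 3. [x - 3 = -3] peel the -3: add 3 from each side ⇒ sub: x = 0.

Answer: x ∈ {0}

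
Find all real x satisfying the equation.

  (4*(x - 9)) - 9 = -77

Step 1. [(4*(x - 9)) - 9 = -77] peel the -9: add 9 from each side, so sub: 4*(x - 9) = -68.
Step 2. [4*(x - 9) = -68] 4 out front; divide by 4. So div: x - 9 = -17.
Step 3. [x - 9 = -17] -9 is outermost — add 9 both sides ⇒ sub: x = -8.

Answer: x ∈ {-8}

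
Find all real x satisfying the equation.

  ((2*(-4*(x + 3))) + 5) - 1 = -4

Step 1. [((2*(-4*(x + 3))) + 5) - 1 = -4] 1 comes off first (add 1), so sub: (2*(-4*(x + 3))) + 5 = -3.
Step 2. [(2*(-4*(x + 3))) + 5 = -3] the outer +5 inverts by subtracting 5 ⇒ sub: 2*(-4*(x + 3)) = -8.
Step 3. [2*(-4*(x + 3)) = -8] LHS = 2·(…); ÷2 both sides. So div: -4*(x + 3) = -4.
Step 4. [-4*(x + 3) = -4] divide by the outer -4. So div: x + 3 = 1.
Step 5. [x + 3 = 1] subtract 3: x sits inside (… + 3). So sub: x = -2.

Answer: x ∈ {-2}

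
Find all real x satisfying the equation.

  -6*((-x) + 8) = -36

Step 1. [-6*((-x) + 8) = -36] -6 out front; divide by -6, so div: (-x) + 8 = 6.
Step 2. [(-x) + 8 = 6] subtract 8: x sits inside (… + 8) ⇒ sub: -x = -2.
Step 3. [-x = -2] flip signs both sides ⇒ neg: x = 2.

Answer: x ∈ {2}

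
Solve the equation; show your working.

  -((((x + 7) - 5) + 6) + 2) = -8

Step 1. [-((((x + 7) - 5) + 6) + 2) = -8] leading − — multiply by −1 ⇒ neg: (((x + 7) - 5) + 6) + 2 = 8.
Step 2. [(((x + 7) - 5) + 6) + 2 = 8] the outer +2 inverts by subtracting 2. So sub: ((x + 7) - 5) + 6 = 6.
Step 3. [((x + 7) - 5) + 6 = 6] the outer +6 inverts by subtracting 6, so sub: (x + 7) - 5 = 0.
Step 4. [(x + 7) - 5 = 0] -5 is outermost — add 5 both sides ⇒ sub: x + 7 = 5.
Step 5. [x + 7 = 5] peel the +7: subtract 7 from each side ⇒ sub: x = -2.

Answer: x ∈ {-2}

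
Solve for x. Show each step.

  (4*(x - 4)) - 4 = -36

Step 1. [(4*(x - 4)) - 4 = -36] -4 is outermost — add 4 both sides. So sub: 4*(x - 4) = -32.
Step 2. [4*(x - 4) = -32] leading coefficient 4: divide by 4, so div: x - 4 = -8.
Step 3. [x - 4 = -8] add 4: x sits inside (… - 4) ⇒ sub: x = -4.

Answer: x ∈ {-4}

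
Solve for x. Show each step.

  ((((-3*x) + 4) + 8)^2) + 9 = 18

Step 1. [((((-3*x) + 4) + 8)^2) + 9 = 18] peel the +9: subtract 9 from each side, so sub: (((-3*x) + 4) + 8)^2 = 9.
Step 2. [(((-3*x) + 4) + 8)^2 = 9] 9 ≥ 0, LHS is (·)² — take ±√ ⇒ sqrt: ((-3*x) + 4) + 8 = 3 or -3.
Step 3. [((-3*x) + 4) + 8 = 3 or -3] +8 is outermost — subtract 8 both sides. So sub: (-3*x) + 4 = -5 or -11.
Step 4. [(-3*x) + 4 = -5 or -11] peel the +4: subtract 4 from each side, so sub: -3*x = -9 or -15.
Step 5. [-3*x = -9 or -15] -3·(inner) — divide through by -3 ⇒ div: x = 3 or 5.

Answer: x ∈ {3, 5}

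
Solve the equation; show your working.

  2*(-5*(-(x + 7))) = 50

Step 1. [2*(-5*(-(x + 7))) = 50] divide by the outer 2. So div: -5*(-(x + 7)) = 25.
Step 2. [-5*(-(x + 7)) = 25] LHS = -5·(…); ÷-5 both sides, so div: -(x + 7) = -5.
Step 3. [-(x + 7) = -5] leading − — multiply by −1, so neg: x + 7 = 5.
Step 4. [x + 7 = 5] peel the +7: subtract 7 from each side, so sub: x = -2.

Answer: x ∈ {-2}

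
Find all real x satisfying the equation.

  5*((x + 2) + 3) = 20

Step 1. [5*((x + 2) + 3) = 20] leading coefficient 5: divide by 5. So div: (x + 2) + 3 = 4.
Step 2. [(x + 2) + 3 = 4] peel the +3: subtract 3 from each side ⇒ sub: x + 2 = 1.
Step 3. [x + 2 = 1] +2 is outermost — subtract 2 both sides, so sub: x = -1.

Answer: x ∈ {-1}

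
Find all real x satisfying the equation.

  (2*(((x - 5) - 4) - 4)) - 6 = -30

Step 1. [(2*(((x - 5) - 4) - 4)) - 6 = -30] 2 | LHS and 2 | -30: pull 2 out, so factor: (((x - 5) - 4) - 4) - 3 = -15.
Step 2. [(((x - 5) - 4) - 4) - 3 = -15] -3 is outermost — add 3 both sides ⇒ sub: ((x - 5) - 4) - 4 = -12.
Step 3. [((x - 5) - 4) - 4 = -12] -4 is outermost — add 4 both sides. So sub: (x - 5) - 4 = -8.
Step 4. [(x - 5) - 4 = -8] 4 comes off first (add 4), so sub: x - 5 = -4.
Step 5. [x - 5 = -4] peel the -5: add 5 from each side. So sub: x = 1.

Answer: x ∈ {1}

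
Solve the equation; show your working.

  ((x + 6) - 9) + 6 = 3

Step 1. [((x + 6) - 9) + 6 = 3] +6 is outermost — subtract 6 both sides, so sub: (x + 6) - 9 = -3.
Step 2. [(x + 6) - 9 = -3] the outer -9 inverts by adding 9. So sub: x + 6 = 6.
Step 3. [x + 6 = 6] subtract 6: x sits inside (… + 6), so sub: x = 0.

Answer: x ∈ {0}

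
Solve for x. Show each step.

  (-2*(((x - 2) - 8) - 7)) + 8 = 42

Step 1. [(-2*(((x - 2) - 8) - 7)) + 8 = 42] -2 divides every term; factor it out. So factor: (((x - 2) - 8) - 7) - 4 = -21.
Step 2. [(((x - 2) - 8) - 7) - 4 = -21] 4 comes off first (add 4), so sub: ((x - 2) - 8) - 7 = -17.
Step 3. [((x - 2) - 8) - 7 = -17] peel the -7: add 7 from each side. So sub: (x - 2) - 8 = -10.
Step 4. [(x - 2) - 8 = -10] 8 comes off first (add 8), so sub: x - 2 = -2.
Step 5. [x - 2 = -2] peel the -2: add 2 from each side, so sub: x = 0.

Answer: x ∈ {0}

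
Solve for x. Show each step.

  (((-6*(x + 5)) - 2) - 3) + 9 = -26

Step 1. [(((-6*(x + 5)) - 2) - 3) + 9 = -26] 9 comes off first (subtract 9) ⇒ sub: ((-6*(x + 5)) - 2) - 3 = -35.
Step 2. [((-6*(x + 5)) - 2) - 3 = -35] the outer -3 inverts by adding 3, so sub: (-6*(x + 5)) - 2 = -32.
Step 3. [(-6*(x + 5)) - 2 = -32] add 2: x sits inside (… - 2), so sub: -6*(x + 5) = -30.
Step 4. [-6*(x + 5) = -30] -6 out front; divide by -6, so div: x + 5 = 5.
Step 5. [x + 5 = 5] 5 comes off first (subtract 5). So sub: x = 0.

Answer: x ∈ {0}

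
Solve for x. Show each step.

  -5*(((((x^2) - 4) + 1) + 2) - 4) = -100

Step 1. [-5*(((((x^2) - 4) + 1) + 2) - 4) = -100] divide by the outer -5 ⇒ div: ((((x^2) - 4) + 1) + 2) - 4 = 20.
Step 2. [((((x^2) - 4) + 1) + 2) - 4 = 20] add 4: x sits inside (… - 4). So sub: (((x^2) - 4) + 1) + 2 = 24.
Step 3. [(((x^2) - 4) + 1) + 2 = 24] 2 comes off first (subtract 2) ⇒ sub: ((x^2) - 4) + 1 = 22.
Step 4. [((x^2) - 4) + 1 = 22] subtract 1: x sits inside (… + 1), so sub: (x^2) - 4 = 21.
Step 5. [(x^2) - 4 = 21] peel the -4: add 4 from each side. So sub: x^2 = 25.
Step 6. [x^2 = 25] √ both sides: 25 ≥ 0 gives two branches ⇒ sqrt: x = 5 or -5.

Answer: x ∈ {-5, 5}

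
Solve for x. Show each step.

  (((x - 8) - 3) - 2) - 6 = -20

Step 1. [(((x - 8) - 3) - 2) - 6 = -20] peel the -6: add 6 from each side. So sub: ((x - 8) - 3) - 2 = -14.
Step 2. [((x - 8) - 3) - 2 = -14] the outer -2 inverts by adding 2 ⇒ sub: (x - 8) - 3 = -12.
Step 3. [(x - 8) - 3 = -12] -3 is outermost — add 3 both sides ⇒ sub: x - 8 = -9.
Step 4. [x - 8 = -9] 8 comes off first (add 8). So sub: x = -1.

Answer: x ∈ {-1}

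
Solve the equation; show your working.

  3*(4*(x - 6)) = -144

Step 1. [3*(4*(x - 6)) = -144] LHS = 3·(…); ÷3 both sides ⇒ div: 4*(x - 6) = -48.
Step 2. [4*(x - 6) = -48] leading coefficient 4: divide by 4 ⇒ div: x - 6 = -12.
Step 3. [x - 6 = -12] -6 is outermost — add 6 both sides. So sub: x = -6.

Answer: x ∈ {-6}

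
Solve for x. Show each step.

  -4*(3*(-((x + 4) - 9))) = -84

Step 1. [-4*(3*(-((x + 4) - 9))) = -84] divide by the outer -4. So div: 3*(-((x + 4) - 9)) = 21.
Step 2. [3*(-((x + 4) - 9)) = 21] 3 out front; divide by 3 ⇒ div: -((x + 4) - 9) = 7.
Step 3. [-((x + 4) - 9) = 7] flip signs both sides. So neg: (x + 4) - 9 = -7.
Step 4. [(x + 4) - 9 = -7] 9 comes off first (add 9), so sub: x + 4 = 2.
Step 5. [x + 4 = 2] 4 comes off first (subtract 4), so sub: x = -2.

Answer: x ∈ {-2}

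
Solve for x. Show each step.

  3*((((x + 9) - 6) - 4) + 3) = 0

Step 1. [3*((((x + 9) - 6) - 4) + 3) = 0] divide by the outer 3 ⇒ div: (((x + 9) - 6) - 4) + 3 = 0.
Step 2. [(((x + 9) - 6) - 4) + 3 = 0] the outer +3 inverts by subtracting 3 ⇒ sub: ((x + 9) - 6) - 4 = -3.
Step 3. [((x + 9) - 6) - 4 = -3] peel the -4: add 4 from each side. So sub: (x + 9) - 6 = 1.
Step 4. [(x + 9) - 6 = 1] 6 comes off first (add 6) ⇒ sub: x + 9 = 7.
Step 5. [x + 9 = 7] +9 is outermost — subtract 9 both sides. So sub: x = -2.

Answer: x ∈ {-2}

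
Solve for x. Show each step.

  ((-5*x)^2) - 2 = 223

Step 1. [((-5*x)^2) - 2 = 223] the outer -2 inverts by adding 2, so sub: (-5*x)^2 = 225.
Step 2. [(-5*x)^2 = 225] √ both sides: 225 ≥ 0 gives two branches. So sqrt: -5*x = 15 or -15.
Step 3. [-5*x = 15 or -15] -5 out front; divide by -5, so div: x = -3 or 3.

Answer: x ∈ {-3, 3}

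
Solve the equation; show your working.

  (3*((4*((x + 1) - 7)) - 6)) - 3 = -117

Step 1. [(3*((4*((x + 1) - 7)) - 6)) - 3 = -117] the outer -3 inverts by adding 3. So sub: 3*((4*((x + 1) - 7)) - 6) = -114.
Step 2. [3*((4*((x + 1) - 7)) - 6) = -114] leading coefficient 3: divide by 3 ⇒ div: (4*((x + 1) - 7)) - 6 = -38.
Step 3. [(4*((x + 1) - 7)) - 6 = -38] the outer -6 inverts by adding 6 ⇒ sub: 4*((x + 1) - 7) = -32.
Step 4. [4*((x + 1) - 7) = -32] LHS = 4·(…); ÷4 both sides ⇒ div: (x + 1) - 7 = -8.
Step 5. [(x + 1) - 7 = -8] peel the -7: add 7 from each side. So sub: x + 1 = -1.
Step 6. [x + 1 = -1] +1 is outermost — subtract 1 both sides. So sub: x = -2.

Answer: x ∈ {-2}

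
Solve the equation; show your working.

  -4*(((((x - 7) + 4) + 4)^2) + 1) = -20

Step 1. [-4*(((((x - 7) + 4) + 4)^2) + 1) = -20] -4·(inner) — divide through by -4, so div: ((((x - 7) + 4) + 4)^2) + 1 = 5.
Step 2. [((((x - 7) + 4) + 4)^2) + 1 = 5] 1 comes off first (subtract 1). So sub: (((x - 7) + 4) + 4)^2 = 4.
Step 3. [(((x - 7) + 4) + 4)^2 = 4] 4 ≥ 0, LHS is (·)² — take ±√, so sqrt: ((x - 7) + 4) + 4 = 2 or -2.
Step 4. [((x - 7) + 4) + 4 = 2 or -2] the outer +4 inverts by subtracting 4 ⇒ sub: (x - 7) + 4 = -2 or -6.
Step 5. [(x - 7) + 4 = -2 or -6] 4 comes off first (subtract 4), so sub: x - 7 = -6 or -10.
Step 6. [x - 7 = -6 or -10] 7 comes off first (add 7). So sub: x = 1 or -3.

Answer: x ∈ {-3, 1}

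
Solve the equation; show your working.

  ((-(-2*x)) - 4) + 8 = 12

Step 1. [((-(-2*x)) - 4) + 8 = 12] +8 is outermost — subtract 8 both sides. So sub: (-(-2*x)) - 4 = 4.
Step 2. [(-(-2*x)) - 4 = 4] add 4: x sits inside (… - 4), so sub: -(-2*x) = 8.
Step 3. [-(-2*x) = 8] leading − — multiply by −1. So neg: -2*x = -8.
Step 4. [-2*x = -8] divide by the outer -2 ⇒ div: x = 4.

Answer: x ∈ {4}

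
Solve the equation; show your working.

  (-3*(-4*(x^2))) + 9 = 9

Step 1. [(-3*(-4*(x^2))) + 9 = 9] -3 divides every term; factor it out ⇒ factor: (-4*(x^2)) - 3 = -3.
Step 2. [(-4*(x^2)) - 3 = -3] add 3: x sits inside (… - 3) ⇒ sub: -4*(x^2) = 0.
Step 3. [-4*(x^2) = 0] divide by the outer -4 ⇒ div: x^2 = 0.
Step 4. [x^2 = 0] LHS squared, RHS 0 ≥ 0: apply √ (±) ⇒ sqrt: x = 0.

Answer: x ∈ {0}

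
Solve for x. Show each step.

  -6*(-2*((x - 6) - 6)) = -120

Step 1. [-6*(-2*((x - 6) - 6)) = -120] divide by the outer -6, so div: -2*((x - 6) - 6) = 20.
Step 2. [-2*((x - 6) - 6) = 20] -2 out front; divide by -2 ⇒ div: (x - 6) - 6 = -10.
Step 3. [(x - 6) - 6 = -10] 6 comes off first (add 6). So sub: x - 6 = -4.
Step 4. [x - 6 = -4] add 6: x sits inside (… - 6). So sub: x = 2.

Answer: x ∈ {2}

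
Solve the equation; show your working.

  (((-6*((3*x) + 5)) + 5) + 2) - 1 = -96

Step 1. [(((-6*((3*x) + 5)) + 5) + 2) - 1 = -96] peel the -1: add 1 from each side, so sub: ((-6*((3*x) + 5)) + 5) + 2 = -95.
Step 2. [((-6*((3*x) + 5)) + 5) + 2 = -95] +2 is outermost — subtract 2 both sides ⇒ sub: (-6*((3*x) + 5)) + 5 = -97.
Step 3. [(-6*((3*x) + 5)) + 5 = -97] the outer +5 inverts by subtracting 5. So sub: -6*((3*x) + 5) = -102.
Step 4. [-6*((3*x) + 5) = -102] divide by the outer -6. So div: (3*x) + 5 = 17.
Step 5. [(3*x) + 5 = 17] subtract 5: x sits inside (… + 5). So sub: 3*x = 12.
Step 6. [3*x = 12] 3 out front; divide by 3, so div: x = 4.

Answer: x ∈ {4}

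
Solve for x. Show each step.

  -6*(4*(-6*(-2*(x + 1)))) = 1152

Step 1. [-6*(4*(-6*(-2*(x + 1)))) = 1152] -6·(inner) — divide through by -6, so div: 4*(-6*(-2*(x + 1))) = -192.
Step 2. [4*(-6*(-2*(x + 1))) = -192] divide by the outer 4. So div: -6*(-2*(x + 1)) = -48.
Step 3. [-6*(-2*(x + 1)) = -48] LHS = -6·(…); ÷-6 both sides ⇒ div: -2*(x + 1) = 8.
Step 4. [-2*(x + 1) = 8] -2·(inner) — divide through by -2. So div: x + 1 = -4.
Step 5. [x + 1 = -4] peel the +1: subtract 1 from each side, so sub: x = -5.

Answer: x ∈ {-5}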